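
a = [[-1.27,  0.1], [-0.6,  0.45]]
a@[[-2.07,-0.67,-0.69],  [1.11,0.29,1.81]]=[[2.74, 0.88, 1.06], [1.74, 0.53, 1.23]]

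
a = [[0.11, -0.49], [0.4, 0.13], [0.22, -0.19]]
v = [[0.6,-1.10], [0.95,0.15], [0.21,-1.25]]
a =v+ [[-0.49, 0.61], [-0.55, -0.02], [0.01, 1.06]]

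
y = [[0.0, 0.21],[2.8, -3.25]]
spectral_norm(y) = 4.29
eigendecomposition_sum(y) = [[0.16, 0.01], [0.13, 0.01]] + [[-0.16, 0.2], [2.67, -3.26]]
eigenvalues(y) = [0.17, -3.42]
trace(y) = -3.25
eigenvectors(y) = [[0.77,-0.06],[0.63,1.0]]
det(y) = -0.59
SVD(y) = [[0.04, -1.00],[-1.00, -0.04]] @ diag([4.292765769399024, 0.13697462931510432]) @ [[-0.65, 0.76], [-0.76, -0.65]]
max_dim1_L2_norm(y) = 4.29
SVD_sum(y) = [[-0.1, 0.12],[2.8, -3.25]] + [[0.10,  0.09], [0.00,  0.00]]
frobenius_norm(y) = 4.29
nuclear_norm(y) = 4.43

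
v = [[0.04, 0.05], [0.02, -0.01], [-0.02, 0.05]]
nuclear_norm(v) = 0.12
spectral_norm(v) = 0.07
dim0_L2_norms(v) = [0.05, 0.07]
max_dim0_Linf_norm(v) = 0.05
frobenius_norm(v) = 0.09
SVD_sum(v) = [[0.02, 0.06],[-0.0, -0.0],[0.01, 0.04]] + [[0.02, -0.01], [0.02, -0.01], [-0.03, 0.01]]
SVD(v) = [[0.81, 0.54], [-0.06, 0.47], [0.59, -0.70]] @ diag([0.07293308907928911, 0.046698656483377315]) @ [[0.26, 0.96], [0.96, -0.26]]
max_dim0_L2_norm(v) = 0.07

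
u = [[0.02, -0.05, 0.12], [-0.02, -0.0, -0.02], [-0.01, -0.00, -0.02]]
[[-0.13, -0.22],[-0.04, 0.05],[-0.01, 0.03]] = u@[[2.43, -2.21], [2.39, 2.5], [-0.47, -0.44]]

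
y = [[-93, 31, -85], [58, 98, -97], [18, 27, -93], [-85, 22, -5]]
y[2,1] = 27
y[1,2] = -97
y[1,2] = -97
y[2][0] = 18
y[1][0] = 58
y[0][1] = 31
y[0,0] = -93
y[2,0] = 18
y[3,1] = 22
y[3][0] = -85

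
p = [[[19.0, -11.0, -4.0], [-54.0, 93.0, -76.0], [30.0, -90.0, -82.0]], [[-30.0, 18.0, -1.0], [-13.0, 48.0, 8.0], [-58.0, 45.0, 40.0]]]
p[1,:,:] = [[-30.0, 18.0, -1.0], [-13.0, 48.0, 8.0], [-58.0, 45.0, 40.0]]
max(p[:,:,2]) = 40.0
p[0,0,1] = -11.0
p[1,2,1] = 45.0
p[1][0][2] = -1.0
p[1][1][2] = 8.0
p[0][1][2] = -76.0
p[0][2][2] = -82.0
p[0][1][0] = -54.0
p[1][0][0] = -30.0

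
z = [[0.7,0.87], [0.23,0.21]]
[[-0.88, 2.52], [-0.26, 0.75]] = z @ [[-0.82, 2.35], [-0.35, 1.00]]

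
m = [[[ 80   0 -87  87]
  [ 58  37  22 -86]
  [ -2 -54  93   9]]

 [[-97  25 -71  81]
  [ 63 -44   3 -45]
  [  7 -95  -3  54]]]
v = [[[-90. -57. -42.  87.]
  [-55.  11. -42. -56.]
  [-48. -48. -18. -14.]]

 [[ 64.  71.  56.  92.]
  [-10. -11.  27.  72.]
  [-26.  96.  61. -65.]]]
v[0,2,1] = -48.0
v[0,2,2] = -18.0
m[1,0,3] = 81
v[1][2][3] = -65.0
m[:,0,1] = [0, 25]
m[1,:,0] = [-97, 63, 7]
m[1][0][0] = -97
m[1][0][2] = -71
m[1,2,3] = 54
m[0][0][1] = 0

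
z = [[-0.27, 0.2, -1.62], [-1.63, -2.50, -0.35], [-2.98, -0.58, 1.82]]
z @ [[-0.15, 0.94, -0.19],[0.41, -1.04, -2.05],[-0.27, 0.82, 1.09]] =[[0.56, -1.79, -2.12], [-0.69, 0.78, 5.05], [-0.28, -0.71, 3.74]]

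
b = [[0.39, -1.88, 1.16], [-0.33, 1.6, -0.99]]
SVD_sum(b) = [[0.39,-1.88,1.16],  [-0.33,1.60,-0.99]] + [[0.0, -0.00, -0.00], [0.0, -0.00, -0.00]]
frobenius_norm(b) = 2.95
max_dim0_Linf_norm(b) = 1.88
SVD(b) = [[-0.76, 0.65], [0.65, 0.76]] @ diag([2.9463696539700712, 0.0024211906748334727]) @ [[-0.17, 0.84, -0.52], [0.66, -0.29, -0.69]]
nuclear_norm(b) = 2.95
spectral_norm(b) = 2.95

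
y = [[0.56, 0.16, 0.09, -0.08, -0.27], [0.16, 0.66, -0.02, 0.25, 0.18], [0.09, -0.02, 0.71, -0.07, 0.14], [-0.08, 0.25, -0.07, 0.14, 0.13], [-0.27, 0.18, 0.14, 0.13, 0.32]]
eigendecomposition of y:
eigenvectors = [[-0.41, 0.32, 0.47, -0.71, 0.06],  [0.46, -0.05, 0.24, -0.06, 0.85],  [0.07, -0.25, -0.73, -0.62, 0.12],  [-0.7, -0.59, 0.03, 0.19, 0.35],  [-0.35, 0.7, -0.43, 0.26, 0.37]]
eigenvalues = [-0.0, 0.02, 0.74, 0.77, 0.85]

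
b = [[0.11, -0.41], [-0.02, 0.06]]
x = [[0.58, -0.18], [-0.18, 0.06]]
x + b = [[0.69, -0.59], [-0.20, 0.12]]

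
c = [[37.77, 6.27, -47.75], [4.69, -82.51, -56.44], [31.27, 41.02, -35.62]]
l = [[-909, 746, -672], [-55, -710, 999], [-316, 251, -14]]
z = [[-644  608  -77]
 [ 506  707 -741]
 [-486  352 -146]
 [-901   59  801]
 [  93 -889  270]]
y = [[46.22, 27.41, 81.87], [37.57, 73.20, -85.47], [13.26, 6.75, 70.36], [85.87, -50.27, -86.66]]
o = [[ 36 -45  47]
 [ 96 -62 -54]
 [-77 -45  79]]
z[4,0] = 93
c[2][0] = 31.27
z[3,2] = 801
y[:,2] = [81.87, -85.47, 70.36, -86.66]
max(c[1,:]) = 4.69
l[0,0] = -909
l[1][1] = -710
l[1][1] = -710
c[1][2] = -56.44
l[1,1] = -710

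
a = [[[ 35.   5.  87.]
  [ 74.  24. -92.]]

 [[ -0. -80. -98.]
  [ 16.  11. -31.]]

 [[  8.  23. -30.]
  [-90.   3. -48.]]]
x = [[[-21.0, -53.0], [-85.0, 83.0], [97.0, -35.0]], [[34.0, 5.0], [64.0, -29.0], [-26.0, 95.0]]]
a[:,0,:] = [[35.0, 5.0, 87.0], [-0.0, -80.0, -98.0], [8.0, 23.0, -30.0]]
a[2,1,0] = -90.0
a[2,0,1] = 23.0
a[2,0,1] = 23.0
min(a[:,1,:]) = -92.0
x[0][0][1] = -53.0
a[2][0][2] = -30.0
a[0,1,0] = 74.0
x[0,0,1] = -53.0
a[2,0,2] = -30.0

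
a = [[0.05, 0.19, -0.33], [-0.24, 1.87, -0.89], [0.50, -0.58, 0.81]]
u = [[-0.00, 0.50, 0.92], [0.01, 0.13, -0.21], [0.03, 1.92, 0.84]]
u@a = [[0.34, 0.40, 0.30], [-0.14, 0.37, -0.29], [-0.04, 3.11, -1.04]]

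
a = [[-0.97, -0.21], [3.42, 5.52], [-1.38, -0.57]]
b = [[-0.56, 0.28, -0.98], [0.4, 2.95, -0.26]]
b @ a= [[2.85, 2.22], [10.06, 16.35]]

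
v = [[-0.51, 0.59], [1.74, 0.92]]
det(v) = -1.50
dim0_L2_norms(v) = [1.81, 1.09]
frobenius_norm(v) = 2.12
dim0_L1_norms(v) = [2.25, 1.51]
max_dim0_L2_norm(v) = 1.81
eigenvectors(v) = [[-0.75, -0.29], [0.66, -0.96]]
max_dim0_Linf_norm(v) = 1.74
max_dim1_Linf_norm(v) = 1.74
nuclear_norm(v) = 2.73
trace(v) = 0.41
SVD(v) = [[-0.10, 0.99], [0.99, 0.10]] @ diag([1.9773632327080046, 0.7564619262954018]) @ [[0.90, 0.43], [-0.43, 0.9]]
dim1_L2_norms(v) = [0.78, 1.97]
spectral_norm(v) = 1.98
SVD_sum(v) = [[-0.19,-0.09], [1.77,0.85]] + [[-0.32,0.68], [-0.03,0.07]]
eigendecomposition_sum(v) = [[-0.82, 0.25], [0.73, -0.22]] + [[0.31,0.34],[1.01,1.14]]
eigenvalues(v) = [-1.04, 1.45]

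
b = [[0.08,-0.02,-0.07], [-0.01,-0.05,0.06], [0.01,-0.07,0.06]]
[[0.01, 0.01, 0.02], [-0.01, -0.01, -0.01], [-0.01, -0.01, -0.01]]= b @ [[0.06, 0.03, 0.03], [-0.00, -0.03, -0.05], [-0.13, -0.15, -0.24]]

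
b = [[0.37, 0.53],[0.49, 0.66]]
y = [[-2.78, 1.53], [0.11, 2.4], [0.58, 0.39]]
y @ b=[[-0.28, -0.46], [1.22, 1.64], [0.41, 0.56]]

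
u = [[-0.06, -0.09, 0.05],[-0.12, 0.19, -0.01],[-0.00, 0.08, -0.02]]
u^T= [[-0.06, -0.12, -0.00],[-0.09, 0.19, 0.08],[0.05, -0.01, -0.02]]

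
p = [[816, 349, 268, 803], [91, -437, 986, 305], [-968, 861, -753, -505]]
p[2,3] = -505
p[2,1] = 861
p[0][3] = 803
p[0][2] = 268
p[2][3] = -505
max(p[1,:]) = 986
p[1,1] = -437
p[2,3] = -505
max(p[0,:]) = 816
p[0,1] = 349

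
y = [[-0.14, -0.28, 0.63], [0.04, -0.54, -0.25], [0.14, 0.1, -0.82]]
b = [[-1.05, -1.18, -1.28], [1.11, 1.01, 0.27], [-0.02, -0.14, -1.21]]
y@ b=[[-0.18, -0.21, -0.66], [-0.64, -0.56, 0.11], [-0.02, 0.05, 0.84]]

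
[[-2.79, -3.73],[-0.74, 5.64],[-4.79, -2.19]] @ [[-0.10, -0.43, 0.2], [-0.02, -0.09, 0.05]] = [[0.35, 1.54, -0.74], [-0.04, -0.19, 0.13], [0.52, 2.26, -1.07]]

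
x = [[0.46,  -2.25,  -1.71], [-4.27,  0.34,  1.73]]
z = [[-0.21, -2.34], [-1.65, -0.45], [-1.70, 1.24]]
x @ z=[[6.52,  -2.18],  [-2.61,  11.98]]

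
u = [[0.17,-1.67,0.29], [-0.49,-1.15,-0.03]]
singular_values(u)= [2.04, 0.53]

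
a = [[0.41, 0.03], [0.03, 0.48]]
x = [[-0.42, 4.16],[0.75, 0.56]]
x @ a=[[-0.05, 1.98], [0.32, 0.29]]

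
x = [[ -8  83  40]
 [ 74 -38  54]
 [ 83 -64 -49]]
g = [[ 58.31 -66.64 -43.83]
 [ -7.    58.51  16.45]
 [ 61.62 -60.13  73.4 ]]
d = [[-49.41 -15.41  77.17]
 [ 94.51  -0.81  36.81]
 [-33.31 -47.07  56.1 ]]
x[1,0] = 74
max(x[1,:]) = 74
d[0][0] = -49.41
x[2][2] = -49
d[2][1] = -47.07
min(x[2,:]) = -64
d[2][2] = 56.1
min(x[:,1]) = -64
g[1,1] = 58.51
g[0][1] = -66.64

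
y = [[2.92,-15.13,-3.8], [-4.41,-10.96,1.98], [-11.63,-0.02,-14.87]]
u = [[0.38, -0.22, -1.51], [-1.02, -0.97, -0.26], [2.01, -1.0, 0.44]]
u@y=[[19.64,-3.31,20.57],[4.32,26.07,5.82],[5.16,-19.46,-16.16]]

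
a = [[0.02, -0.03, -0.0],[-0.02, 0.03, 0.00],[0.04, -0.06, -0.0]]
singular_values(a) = [0.09, 0.0, -0.0]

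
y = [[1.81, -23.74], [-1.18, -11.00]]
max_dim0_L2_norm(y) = 26.16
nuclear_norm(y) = 28.02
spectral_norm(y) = 26.19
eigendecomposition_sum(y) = [[3.29, -5.31], [-0.26, 0.43]] + [[-1.48, -18.43],  [-0.92, -11.43]]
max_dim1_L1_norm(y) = 25.55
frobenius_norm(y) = 26.25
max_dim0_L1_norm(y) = 34.74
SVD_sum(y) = [[1.05, -23.77], [0.48, -10.93]] + [[0.76, 0.03],[-1.66, -0.07]]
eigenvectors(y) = [[1.00, 0.85], [-0.08, 0.53]]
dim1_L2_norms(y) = [23.81, 11.06]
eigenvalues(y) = [3.71, -12.9]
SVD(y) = [[0.91, 0.42], [0.42, -0.91]] @ diag([26.18984131801034, 1.829839265465269]) @ [[0.04,-1.0], [1.00,0.04]]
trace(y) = -9.19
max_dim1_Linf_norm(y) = 23.74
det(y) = -47.92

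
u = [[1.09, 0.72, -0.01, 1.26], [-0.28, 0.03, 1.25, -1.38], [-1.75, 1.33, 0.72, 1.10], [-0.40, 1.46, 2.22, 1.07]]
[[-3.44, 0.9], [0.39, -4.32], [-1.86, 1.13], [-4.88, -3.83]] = u@[[-1.07,-0.65],[-1.51,0.87],[-0.94,-2.78],[-0.95,0.76]]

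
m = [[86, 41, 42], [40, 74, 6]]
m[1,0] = 40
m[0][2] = 42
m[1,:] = [40, 74, 6]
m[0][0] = 86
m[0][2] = 42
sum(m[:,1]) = 115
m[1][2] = 6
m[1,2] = 6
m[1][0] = 40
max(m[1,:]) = 74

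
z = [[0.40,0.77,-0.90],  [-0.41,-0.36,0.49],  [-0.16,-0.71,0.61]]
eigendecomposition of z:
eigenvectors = [[-0.70+0.00j, -0.70-0.00j, (-0.43+0j)],  [0.50-0.22j, 0.50+0.22j, -0.57+0.00j],  [0.39+0.25j, 0.39-0.25j, (-0.7+0j)]]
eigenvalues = [(0.36+0.56j), (0.36-0.56j), (-0.06+0j)]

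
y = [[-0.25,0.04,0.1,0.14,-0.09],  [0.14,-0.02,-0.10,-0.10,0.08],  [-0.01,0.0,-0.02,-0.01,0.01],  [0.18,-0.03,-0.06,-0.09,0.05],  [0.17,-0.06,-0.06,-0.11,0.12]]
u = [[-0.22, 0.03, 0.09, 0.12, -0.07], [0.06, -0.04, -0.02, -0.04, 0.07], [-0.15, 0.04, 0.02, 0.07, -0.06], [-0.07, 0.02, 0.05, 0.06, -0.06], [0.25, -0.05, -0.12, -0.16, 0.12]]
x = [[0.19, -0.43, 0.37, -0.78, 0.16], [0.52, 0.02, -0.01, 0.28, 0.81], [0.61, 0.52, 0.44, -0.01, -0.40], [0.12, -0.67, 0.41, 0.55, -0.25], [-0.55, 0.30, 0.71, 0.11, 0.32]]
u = x @ y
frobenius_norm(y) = 0.51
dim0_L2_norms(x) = [1.0, 1.0, 1.0, 1.0, 1.0]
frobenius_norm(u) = 0.51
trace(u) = -0.06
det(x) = 1.00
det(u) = 0.00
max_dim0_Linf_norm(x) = 0.81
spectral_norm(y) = 0.50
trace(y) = -0.26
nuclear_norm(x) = 5.00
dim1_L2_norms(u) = [0.28, 0.11, 0.18, 0.12, 0.35]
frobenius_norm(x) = 2.24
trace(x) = 1.52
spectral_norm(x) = 1.01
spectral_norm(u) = 0.50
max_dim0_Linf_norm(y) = 0.25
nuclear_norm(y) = 0.62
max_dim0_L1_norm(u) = 0.75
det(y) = 0.00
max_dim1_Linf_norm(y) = 0.25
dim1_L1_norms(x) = [1.93, 1.64, 1.98, 2.0, 1.99]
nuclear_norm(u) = 0.62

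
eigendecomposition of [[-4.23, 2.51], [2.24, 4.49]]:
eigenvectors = [[-0.97,-0.26], [0.23,-0.97]]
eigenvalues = [-4.83, 5.09]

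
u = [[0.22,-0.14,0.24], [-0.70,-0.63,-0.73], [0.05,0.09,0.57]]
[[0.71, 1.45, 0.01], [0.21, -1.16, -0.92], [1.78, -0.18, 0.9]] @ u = [[-0.86, -1.01, -0.88],  [0.81, 0.62, 0.37],  [0.56, -0.05, 1.07]]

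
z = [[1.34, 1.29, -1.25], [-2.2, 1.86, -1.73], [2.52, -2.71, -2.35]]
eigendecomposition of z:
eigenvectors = [[(0.25-0.56j), 0.25+0.56j, 0.15+0.00j], [0.69+0.00j, (0.69-0j), (0.38+0j)], [-0.36-0.15j, -0.36+0.15j, 0.91+0.00j]]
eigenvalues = [(1.97+2.13j), (1.97-2.13j), (-3.09+0j)]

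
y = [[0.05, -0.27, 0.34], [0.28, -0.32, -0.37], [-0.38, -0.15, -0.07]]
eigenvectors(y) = [[(-0.69+0j), (-0.69-0j), 0.15+0.00j], [(0.05+0.47j), 0.05-0.47j, (0.87+0j)], [0.01-0.55j, 0.01+0.55j, 0.47+0.00j]]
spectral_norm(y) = 0.57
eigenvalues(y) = [(0.07+0.46j), (0.07-0.46j), (-0.47+0j)]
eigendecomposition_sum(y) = [[(0.03+0.23j), (-0.11-0.01j), 0.19-0.05j],[0.15-0.04j, 0.07j, (-0.05-0.13j)],[(-0.18+0.02j), 0.01-0.09j, 0.04+0.16j]] + [[(0.03-0.23j), -0.11+0.01j, (0.19+0.05j)], [0.15+0.04j, 0.00-0.07j, -0.05+0.13j], [(-0.18-0.02j), (0.01+0.09j), 0.04-0.16j]] + [[(-0+0j), -0.05-0.00j, (-0.05-0j)], [(-0.03+0j), -0.32-0.00j, (-0.27-0j)], [-0.01+0.00j, (-0.17-0j), -0.15-0.00j]]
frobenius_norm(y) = 0.82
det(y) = -0.10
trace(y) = -0.34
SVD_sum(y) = [[-0.06, 0.04, 0.07], [0.32, -0.22, -0.39], [-0.07, 0.05, 0.08]] + [[0.19, -0.22, 0.29],[0.02, -0.02, 0.03],[-0.06, 0.08, -0.10]] + [[-0.08, -0.09, -0.02],[-0.07, -0.07, -0.01],[-0.25, -0.27, -0.05]]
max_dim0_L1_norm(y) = 0.78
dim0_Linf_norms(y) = [0.38, 0.32, 0.37]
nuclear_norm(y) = 1.41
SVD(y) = [[0.17, -0.94, -0.29], [-0.96, -0.1, -0.24], [0.2, 0.32, -0.93]] @ diag([0.5735218536529648, 0.4347167585288509, 0.4032294920223913]) @ [[-0.59, 0.4, 0.7], [-0.46, 0.55, -0.7], [0.67, 0.73, 0.14]]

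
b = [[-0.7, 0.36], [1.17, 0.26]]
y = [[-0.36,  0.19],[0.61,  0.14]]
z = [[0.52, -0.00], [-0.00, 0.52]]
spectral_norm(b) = 1.36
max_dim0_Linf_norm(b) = 1.17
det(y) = -0.17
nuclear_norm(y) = 0.94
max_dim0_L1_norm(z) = 0.52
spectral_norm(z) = 0.52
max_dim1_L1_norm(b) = 1.43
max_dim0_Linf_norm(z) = 0.52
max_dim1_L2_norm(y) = 0.63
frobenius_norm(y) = 0.75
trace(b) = -0.44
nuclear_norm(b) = 1.81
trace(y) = -0.22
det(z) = 0.27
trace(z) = 1.04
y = b @ z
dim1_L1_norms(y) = [0.55, 0.75]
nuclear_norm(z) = 1.04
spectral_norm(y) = 0.71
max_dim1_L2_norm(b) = 1.2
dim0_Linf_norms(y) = [0.61, 0.19]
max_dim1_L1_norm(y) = 0.75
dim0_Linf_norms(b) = [1.17, 0.36]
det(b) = -0.60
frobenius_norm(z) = 0.74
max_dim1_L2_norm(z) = 0.52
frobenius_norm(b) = 1.43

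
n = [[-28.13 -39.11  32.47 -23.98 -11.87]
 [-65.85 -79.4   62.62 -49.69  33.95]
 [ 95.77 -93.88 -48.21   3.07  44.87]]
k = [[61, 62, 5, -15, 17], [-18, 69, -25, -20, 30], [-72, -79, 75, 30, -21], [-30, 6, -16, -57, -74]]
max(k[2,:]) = 75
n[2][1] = -93.88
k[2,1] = -79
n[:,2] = [32.47, 62.62, -48.21]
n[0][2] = 32.47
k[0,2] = 5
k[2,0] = -72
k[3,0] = -30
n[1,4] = 33.95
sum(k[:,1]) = 58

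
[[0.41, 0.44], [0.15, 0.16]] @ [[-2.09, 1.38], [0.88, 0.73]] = [[-0.47, 0.89], [-0.17, 0.32]]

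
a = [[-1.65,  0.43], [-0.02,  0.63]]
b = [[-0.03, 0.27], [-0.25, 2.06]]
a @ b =[[-0.06, 0.44], [-0.16, 1.29]]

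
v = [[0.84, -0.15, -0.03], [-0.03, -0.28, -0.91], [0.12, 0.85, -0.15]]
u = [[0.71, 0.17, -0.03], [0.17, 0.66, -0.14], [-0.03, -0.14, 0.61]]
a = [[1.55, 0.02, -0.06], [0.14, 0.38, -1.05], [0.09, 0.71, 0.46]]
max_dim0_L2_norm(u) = 0.73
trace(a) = 2.39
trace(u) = 1.98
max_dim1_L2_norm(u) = 0.73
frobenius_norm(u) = 1.19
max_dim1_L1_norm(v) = 1.22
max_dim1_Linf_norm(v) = 0.91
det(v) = 0.70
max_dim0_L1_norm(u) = 0.97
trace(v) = 0.41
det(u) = 0.26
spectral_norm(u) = 0.90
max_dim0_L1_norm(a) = 1.78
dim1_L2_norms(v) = [0.85, 0.95, 0.87]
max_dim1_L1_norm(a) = 1.63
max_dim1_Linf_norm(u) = 0.71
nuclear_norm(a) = 3.50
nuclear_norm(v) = 2.67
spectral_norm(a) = 1.57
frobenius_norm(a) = 2.10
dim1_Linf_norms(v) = [0.84, 0.91, 0.85]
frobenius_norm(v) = 1.55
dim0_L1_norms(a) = [1.78, 1.11, 1.57]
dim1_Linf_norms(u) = [0.71, 0.66, 0.61]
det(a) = 1.42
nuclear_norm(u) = 1.98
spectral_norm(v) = 0.99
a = v + u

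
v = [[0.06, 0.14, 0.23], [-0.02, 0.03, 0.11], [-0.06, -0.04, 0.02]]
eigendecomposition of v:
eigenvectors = [[(0.84+0j),(0.84-0j),0.59+0.00j], [0.23+0.27j,(0.23-0.27j),(-0.75+0j)], [-0.16+0.37j,-0.16-0.37j,(0.3+0j)]]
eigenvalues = [(0.05+0.15j), (0.05-0.15j), 0j]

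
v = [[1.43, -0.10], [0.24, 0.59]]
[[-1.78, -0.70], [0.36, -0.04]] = v@[[-1.17, -0.48],[1.08, 0.13]]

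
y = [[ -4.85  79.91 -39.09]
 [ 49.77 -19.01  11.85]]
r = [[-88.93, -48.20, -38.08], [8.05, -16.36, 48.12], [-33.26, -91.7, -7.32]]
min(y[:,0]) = -4.85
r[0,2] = -38.08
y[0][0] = -4.85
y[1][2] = 11.85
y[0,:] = [-4.85, 79.91, -39.09]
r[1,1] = -16.36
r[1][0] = 8.05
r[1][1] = -16.36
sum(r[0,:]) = -175.20999999999998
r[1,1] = -16.36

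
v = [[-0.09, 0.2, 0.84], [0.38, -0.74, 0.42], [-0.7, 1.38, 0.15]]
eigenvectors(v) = [[0.48, 0.89, 0.89], [0.66, 0.45, 0.45], [-0.58, 0.01, 0.12]]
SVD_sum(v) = [[-0.11,0.22,0.01], [0.37,-0.73,-0.02], [-0.7,1.38,0.05]] + [[0.02, -0.02, 0.83], [0.01, -0.01, 0.44], [0.00, -0.00, 0.1]] + [[0.0, 0.00, -0.0], [-0.00, -0.00, 0.00], [-0.00, -0.00, 0.0]]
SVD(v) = [[-0.14, -0.88, -0.46], [0.46, -0.47, 0.75], [-0.88, -0.11, 0.47]] @ diag([1.7709815164336147, 0.9500641821793051, 0.001586880734129936]) @ [[0.45, -0.89, -0.03], [-0.02, 0.02, -1.00], [-0.89, -0.45, 0.01]]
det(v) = -0.00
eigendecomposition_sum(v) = [[0.49, -0.97, -0.0], [0.67, -1.33, -0.01], [-0.59, 1.18, 0.01]] + [[0.19,-0.31,-0.20],[0.09,-0.16,-0.1],[0.00,-0.01,-0.00]] + [[-0.77, 1.48, 1.04], [-0.39, 0.75, 0.53], [-0.11, 0.21, 0.15]]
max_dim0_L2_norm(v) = 1.58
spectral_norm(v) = 1.77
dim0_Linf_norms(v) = [0.7, 1.38, 0.84]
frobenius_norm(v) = 2.01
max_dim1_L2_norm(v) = 1.55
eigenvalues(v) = [-0.83, 0.02, 0.13]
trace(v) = -0.68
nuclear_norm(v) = 2.72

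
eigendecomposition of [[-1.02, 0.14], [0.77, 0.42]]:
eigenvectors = [[-0.89,-0.09], [0.45,-1.00]]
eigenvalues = [-1.09, 0.49]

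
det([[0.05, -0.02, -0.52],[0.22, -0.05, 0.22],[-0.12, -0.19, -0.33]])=0.027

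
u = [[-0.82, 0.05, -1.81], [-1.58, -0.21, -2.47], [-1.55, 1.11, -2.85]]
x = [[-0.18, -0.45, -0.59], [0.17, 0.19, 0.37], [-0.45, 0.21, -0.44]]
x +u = [[-1.0, -0.4, -2.40],[-1.41, -0.02, -2.10],[-2.00, 1.32, -3.29]]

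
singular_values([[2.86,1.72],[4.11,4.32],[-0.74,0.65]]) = [6.79, 1.25]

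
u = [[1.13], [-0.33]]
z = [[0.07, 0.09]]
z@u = [[0.05]]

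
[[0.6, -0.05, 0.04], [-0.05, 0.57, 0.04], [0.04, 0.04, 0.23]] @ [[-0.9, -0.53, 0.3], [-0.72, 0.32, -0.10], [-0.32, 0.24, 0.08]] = [[-0.52, -0.32, 0.19], [-0.38, 0.22, -0.07], [-0.14, 0.05, 0.03]]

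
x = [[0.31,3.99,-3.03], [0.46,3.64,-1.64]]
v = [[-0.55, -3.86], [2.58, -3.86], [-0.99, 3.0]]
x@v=[[13.12, -25.69], [10.76, -20.75]]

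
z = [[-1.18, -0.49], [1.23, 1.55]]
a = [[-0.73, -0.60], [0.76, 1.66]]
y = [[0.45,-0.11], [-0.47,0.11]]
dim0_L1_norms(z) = [2.41, 2.04]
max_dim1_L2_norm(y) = 0.48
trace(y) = 0.56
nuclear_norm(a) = 2.40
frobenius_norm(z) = 2.36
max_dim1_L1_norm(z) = 2.78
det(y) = -0.00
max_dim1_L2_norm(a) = 1.83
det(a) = -0.76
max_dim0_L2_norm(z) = 1.7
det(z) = -1.23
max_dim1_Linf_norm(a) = 1.66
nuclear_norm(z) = 2.83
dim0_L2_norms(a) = [1.05, 1.77]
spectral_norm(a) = 2.02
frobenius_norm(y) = 0.67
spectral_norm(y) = 0.67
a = z + y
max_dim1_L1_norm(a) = 2.42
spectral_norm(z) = 2.29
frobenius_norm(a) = 2.06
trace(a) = 0.93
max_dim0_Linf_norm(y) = 0.47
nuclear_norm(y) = 0.67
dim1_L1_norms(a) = [1.33, 2.42]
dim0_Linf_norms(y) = [0.47, 0.11]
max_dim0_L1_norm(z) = 2.41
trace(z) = 0.37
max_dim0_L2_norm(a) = 1.77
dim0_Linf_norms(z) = [1.23, 1.55]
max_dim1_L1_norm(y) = 0.58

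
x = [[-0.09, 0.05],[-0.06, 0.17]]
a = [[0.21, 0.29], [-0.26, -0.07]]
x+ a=[[0.12,0.34], [-0.32,0.10]]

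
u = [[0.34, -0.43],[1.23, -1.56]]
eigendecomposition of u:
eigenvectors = [[0.79, 0.27], [0.62, 0.96]]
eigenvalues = [0.0, -1.22]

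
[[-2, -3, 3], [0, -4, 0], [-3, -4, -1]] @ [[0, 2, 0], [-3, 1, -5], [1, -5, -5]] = [[12, -22, 0], [12, -4, 20], [11, -5, 25]]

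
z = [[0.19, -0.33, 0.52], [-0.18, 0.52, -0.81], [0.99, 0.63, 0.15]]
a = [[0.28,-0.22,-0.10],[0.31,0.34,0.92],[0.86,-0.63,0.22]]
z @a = [[0.4, -0.48, -0.21], [-0.59, 0.73, 0.32], [0.60, -0.10, 0.51]]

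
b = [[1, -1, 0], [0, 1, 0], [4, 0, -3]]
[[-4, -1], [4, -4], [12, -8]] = b @ [[0, -5], [4, -4], [-4, -4]]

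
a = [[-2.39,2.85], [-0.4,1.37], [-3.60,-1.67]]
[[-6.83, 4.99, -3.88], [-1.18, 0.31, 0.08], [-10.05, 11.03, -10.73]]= a @ [[2.81, -2.79, 2.60], [-0.04, -0.59, 0.82]]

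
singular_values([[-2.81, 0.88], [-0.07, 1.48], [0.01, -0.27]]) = [3.0, 1.39]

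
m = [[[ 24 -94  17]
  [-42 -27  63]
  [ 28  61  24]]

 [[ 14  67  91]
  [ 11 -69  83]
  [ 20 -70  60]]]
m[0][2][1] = 61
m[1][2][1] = -70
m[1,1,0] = 11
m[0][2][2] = 24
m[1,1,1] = -69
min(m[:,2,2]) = 24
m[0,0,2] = 17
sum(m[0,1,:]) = -6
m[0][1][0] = -42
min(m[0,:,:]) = -94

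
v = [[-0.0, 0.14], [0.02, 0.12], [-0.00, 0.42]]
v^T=[[-0.00, 0.02, -0.0], [0.14, 0.12, 0.42]]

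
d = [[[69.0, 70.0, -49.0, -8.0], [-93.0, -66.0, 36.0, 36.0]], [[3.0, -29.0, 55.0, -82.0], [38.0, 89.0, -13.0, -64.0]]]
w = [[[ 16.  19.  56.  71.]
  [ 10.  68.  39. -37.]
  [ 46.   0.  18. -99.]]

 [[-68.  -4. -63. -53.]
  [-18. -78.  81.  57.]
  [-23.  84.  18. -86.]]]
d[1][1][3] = -64.0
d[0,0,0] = 69.0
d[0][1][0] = -93.0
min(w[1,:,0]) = -68.0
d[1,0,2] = 55.0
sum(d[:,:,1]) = 64.0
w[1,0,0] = -68.0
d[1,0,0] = 3.0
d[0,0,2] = -49.0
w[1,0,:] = [-68.0, -4.0, -63.0, -53.0]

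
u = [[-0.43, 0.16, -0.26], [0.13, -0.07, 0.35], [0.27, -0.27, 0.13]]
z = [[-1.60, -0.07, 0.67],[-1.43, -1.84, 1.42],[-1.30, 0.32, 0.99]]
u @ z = [[0.80, -0.35, -0.32], [-0.56, 0.23, 0.33], [-0.21, 0.52, -0.07]]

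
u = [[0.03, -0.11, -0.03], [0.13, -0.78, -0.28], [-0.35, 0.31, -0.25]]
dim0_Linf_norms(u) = [0.35, 0.78, 0.28]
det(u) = 0.00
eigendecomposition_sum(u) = [[0.00-0.00j, -0.00+0.00j, 0j], [-0j, -0.00+0.00j, 0.00+0.00j], [(-0+0j), 0j, -0.00+0.00j]] + [[(0.01-0.06j), -0.05-0.11j, (-0.02-0.14j)], [0.06-0.39j, -0.39-0.70j, -0.14-0.87j], [(-0.17+0.34j), (0.15+0.76j), -0.12+0.84j]] + [[0.01+0.06j, -0.05+0.11j, -0.02+0.14j], [(0.06+0.39j), (-0.39+0.7j), -0.14+0.87j], [(-0.17-0.34j), 0.15-0.76j, -0.12-0.84j]]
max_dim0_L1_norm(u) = 1.2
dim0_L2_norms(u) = [0.37, 0.85, 0.38]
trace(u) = -1.00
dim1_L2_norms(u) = [0.12, 0.84, 0.53]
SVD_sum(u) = [[0.03, -0.11, -0.02], [0.24, -0.77, -0.15], [-0.10, 0.33, 0.06]] + [[-0.01, -0.0, -0.01], [-0.1, -0.01, -0.13], [-0.25, -0.02, -0.31]] + [[0.00, 0.00, -0.0], [-0.0, -0.0, 0.0], [0.00, 0.00, -0.00]]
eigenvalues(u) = [0j, (-0.5+0.08j), (-0.5-0.08j)]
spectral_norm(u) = 0.90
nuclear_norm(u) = 1.34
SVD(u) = [[-0.13,-0.02,0.99], [-0.91,-0.39,-0.13], [0.39,-0.92,0.03]] @ diag([0.8996140586039679, 0.43518609301724426, 0.0027586240198235984]) @ [[-0.29,0.94,0.18],[0.63,0.04,0.78],[0.73,0.34,-0.6]]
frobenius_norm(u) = 1.00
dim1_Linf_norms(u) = [0.11, 0.78, 0.35]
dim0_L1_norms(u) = [0.51, 1.2, 0.56]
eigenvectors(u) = [[(0.73+0j), -0.11-0.01j, -0.11+0.01j], [(0.33+0j), -0.71+0.00j, (-0.71-0j)], [-0.60+0.00j, (0.66+0.21j), (0.66-0.21j)]]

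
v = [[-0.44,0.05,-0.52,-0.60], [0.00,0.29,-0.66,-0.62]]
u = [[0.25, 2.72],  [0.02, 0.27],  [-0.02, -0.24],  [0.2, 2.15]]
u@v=[[-0.11, 0.8, -1.93, -1.84], [-0.01, 0.08, -0.19, -0.18], [0.01, -0.07, 0.17, 0.16], [-0.09, 0.63, -1.52, -1.45]]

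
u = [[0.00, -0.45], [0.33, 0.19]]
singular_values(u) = [0.51, 0.29]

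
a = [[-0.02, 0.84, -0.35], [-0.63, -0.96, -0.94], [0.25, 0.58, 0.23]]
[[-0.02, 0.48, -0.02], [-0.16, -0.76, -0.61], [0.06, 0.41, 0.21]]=a @ [[0.37, -0.03, -0.05], [-0.03, 0.64, 0.18], [-0.05, 0.18, 0.50]]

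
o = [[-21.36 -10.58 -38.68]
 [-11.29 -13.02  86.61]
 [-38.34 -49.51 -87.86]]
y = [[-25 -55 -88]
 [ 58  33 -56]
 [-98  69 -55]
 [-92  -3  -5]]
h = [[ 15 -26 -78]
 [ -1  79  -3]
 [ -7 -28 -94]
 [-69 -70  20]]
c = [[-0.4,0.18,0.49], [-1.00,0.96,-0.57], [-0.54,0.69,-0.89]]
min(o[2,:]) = -87.86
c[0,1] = 0.182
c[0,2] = 0.486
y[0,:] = [-25, -55, -88]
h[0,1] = -26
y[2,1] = 69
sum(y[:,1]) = 44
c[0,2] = 0.486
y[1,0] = 58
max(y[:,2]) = -5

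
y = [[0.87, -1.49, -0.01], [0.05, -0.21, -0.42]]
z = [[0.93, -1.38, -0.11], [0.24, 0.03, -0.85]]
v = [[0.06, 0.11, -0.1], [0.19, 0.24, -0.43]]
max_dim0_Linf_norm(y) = 1.49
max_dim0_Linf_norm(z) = 1.38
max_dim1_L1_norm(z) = 2.42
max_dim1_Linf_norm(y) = 1.49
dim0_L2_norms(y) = [0.87, 1.5, 0.42]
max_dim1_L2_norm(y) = 1.73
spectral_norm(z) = 1.68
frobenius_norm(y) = 1.79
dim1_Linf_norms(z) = [1.38, 0.85]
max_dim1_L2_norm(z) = 1.67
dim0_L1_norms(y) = [0.92, 1.7, 0.43]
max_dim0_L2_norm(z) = 1.38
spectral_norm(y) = 1.74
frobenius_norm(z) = 1.89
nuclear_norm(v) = 0.60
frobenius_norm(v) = 0.55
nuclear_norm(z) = 2.54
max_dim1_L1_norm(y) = 2.37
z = y + v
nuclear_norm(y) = 2.16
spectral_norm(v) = 0.55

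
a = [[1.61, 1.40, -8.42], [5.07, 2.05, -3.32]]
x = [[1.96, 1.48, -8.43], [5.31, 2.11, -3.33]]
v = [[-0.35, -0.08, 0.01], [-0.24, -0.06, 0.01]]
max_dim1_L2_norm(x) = 8.78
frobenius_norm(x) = 10.99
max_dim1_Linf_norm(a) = 8.42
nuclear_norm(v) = 0.44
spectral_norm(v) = 0.44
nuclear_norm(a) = 13.98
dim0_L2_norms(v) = [0.42, 0.1, 0.01]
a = v + x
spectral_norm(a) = 10.04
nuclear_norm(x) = 14.21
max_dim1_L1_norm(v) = 0.44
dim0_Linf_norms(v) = [0.35, 0.08, 0.01]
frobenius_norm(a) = 10.79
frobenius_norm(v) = 0.44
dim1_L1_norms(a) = [11.43, 10.44]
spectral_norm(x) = 10.26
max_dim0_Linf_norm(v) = 0.35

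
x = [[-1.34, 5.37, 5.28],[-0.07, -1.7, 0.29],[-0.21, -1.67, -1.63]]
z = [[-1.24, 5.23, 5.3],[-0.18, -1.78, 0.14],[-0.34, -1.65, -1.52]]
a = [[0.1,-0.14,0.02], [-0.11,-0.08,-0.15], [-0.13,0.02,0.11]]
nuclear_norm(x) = 10.03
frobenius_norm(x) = 8.18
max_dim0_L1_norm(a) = 0.34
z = a + x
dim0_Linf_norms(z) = [1.24, 5.23, 5.3]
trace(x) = -4.67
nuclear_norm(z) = 9.97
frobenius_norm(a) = 0.32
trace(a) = 0.13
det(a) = -0.01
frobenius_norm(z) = 8.08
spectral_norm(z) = 7.93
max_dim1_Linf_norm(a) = 0.15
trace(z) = -4.54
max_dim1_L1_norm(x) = 11.99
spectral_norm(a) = 0.21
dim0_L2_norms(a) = [0.2, 0.16, 0.19]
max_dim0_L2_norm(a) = 0.2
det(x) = -6.57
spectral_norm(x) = 8.04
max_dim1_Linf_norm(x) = 5.37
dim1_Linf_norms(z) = [5.3, 1.78, 1.65]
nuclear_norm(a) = 0.54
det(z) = -6.95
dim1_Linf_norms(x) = [5.37, 1.7, 1.67]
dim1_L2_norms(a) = [0.17, 0.2, 0.17]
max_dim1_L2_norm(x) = 7.65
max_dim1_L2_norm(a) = 0.2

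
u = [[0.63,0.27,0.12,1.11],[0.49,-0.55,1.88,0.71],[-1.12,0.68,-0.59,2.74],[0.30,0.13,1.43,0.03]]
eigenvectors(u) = [[-0.14, -0.57, -0.90, -0.0],[0.55, -0.56, -0.35, -0.97],[-0.73, -0.40, 0.03, -0.03],[0.37, -0.45, -0.26, 0.24]]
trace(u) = -0.48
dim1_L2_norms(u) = [1.31, 2.14, 3.09, 1.47]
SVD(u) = [[0.26, 0.24, 0.93, 0.12], [-0.01, 0.82, -0.13, -0.56], [0.96, 0.0, -0.28, 0.05], [-0.11, 0.52, -0.21, 0.82]] @ diag([3.2191543889573526, 2.5890124616062034, 0.8393265816508471, 0.5021856061643991]) @ [[-0.29,0.22,-0.22,0.9], [0.27,-0.12,0.89,0.34], [0.92,0.12,-0.33,0.19], [-0.02,0.96,0.21,-0.19]]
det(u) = 3.51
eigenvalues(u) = [-2.71, 1.85, 1.05, -0.67]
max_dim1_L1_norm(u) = 5.13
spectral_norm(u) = 3.22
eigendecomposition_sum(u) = [[-0.13, 0.09, -0.28, 0.31], [0.52, -0.33, 1.07, -1.2], [-0.69, 0.44, -1.43, 1.6], [0.35, -0.22, 0.73, -0.81]] + [[-0.55, 0.36, 1.17, 1.58], [-0.54, 0.35, 1.15, 1.54], [-0.38, 0.25, 0.81, 1.09], [-0.43, 0.28, 0.92, 1.23]] + [[1.31, -0.17, -0.78, -0.78], [0.51, -0.07, -0.3, -0.30], [-0.05, 0.01, 0.03, 0.03], [0.38, -0.05, -0.22, -0.22]] + [[0.0, -0.00, -0.0, 0.0], [0.00, -0.5, -0.04, 0.66], [0.0, -0.02, -0.00, 0.02], [-0.0, 0.12, 0.01, -0.16]]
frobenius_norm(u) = 4.25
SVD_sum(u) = [[-0.25, 0.19, -0.19, 0.77], [0.01, -0.01, 0.01, -0.04], [-0.91, 0.69, -0.68, 2.79], [0.1, -0.08, 0.08, -0.31]] + [[0.17, -0.08, 0.55, 0.21], [0.58, -0.26, 1.89, 0.71], [0.0, -0.0, 0.01, 0.00], [0.37, -0.16, 1.21, 0.46]] + [[0.71,0.1,-0.26,0.14], [-0.10,-0.01,0.04,-0.02], [-0.22,-0.03,0.08,-0.04], [-0.16,-0.02,0.06,-0.03]] + [[-0.0, 0.06, 0.01, -0.01], [0.0, -0.27, -0.06, 0.05], [-0.0, 0.02, 0.01, -0.00], [-0.01, 0.39, 0.09, -0.08]]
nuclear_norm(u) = 7.15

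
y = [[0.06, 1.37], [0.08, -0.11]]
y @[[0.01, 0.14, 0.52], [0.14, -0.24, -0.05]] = [[0.19, -0.32, -0.04], [-0.01, 0.04, 0.05]]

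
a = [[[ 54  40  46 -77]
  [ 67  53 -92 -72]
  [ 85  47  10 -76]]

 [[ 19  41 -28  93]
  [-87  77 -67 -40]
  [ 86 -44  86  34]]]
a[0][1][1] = 53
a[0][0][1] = 40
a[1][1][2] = -67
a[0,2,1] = 47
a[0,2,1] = 47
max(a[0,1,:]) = 67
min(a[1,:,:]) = -87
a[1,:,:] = [[19, 41, -28, 93], [-87, 77, -67, -40], [86, -44, 86, 34]]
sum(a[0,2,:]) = 66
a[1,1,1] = 77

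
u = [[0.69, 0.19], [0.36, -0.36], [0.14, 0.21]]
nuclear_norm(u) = 1.25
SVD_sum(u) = [[0.7, 0.05], [0.33, 0.02], [0.15, 0.01]] + [[-0.01, 0.14],[0.03, -0.38],[-0.01, 0.2]]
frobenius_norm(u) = 0.91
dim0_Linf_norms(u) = [0.69, 0.36]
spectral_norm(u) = 0.79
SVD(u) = [[-0.89, 0.30], [-0.42, -0.85], [-0.2, 0.44]] @ diag([0.7922028829342065, 0.4555376957736117]) @ [[-1.00, -0.07], [-0.07, 1.00]]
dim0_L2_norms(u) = [0.79, 0.46]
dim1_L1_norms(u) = [0.88, 0.72, 0.35]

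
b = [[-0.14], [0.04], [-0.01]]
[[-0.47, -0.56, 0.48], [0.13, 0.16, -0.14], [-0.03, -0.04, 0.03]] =b @ [[3.35, 4.01, -3.43]]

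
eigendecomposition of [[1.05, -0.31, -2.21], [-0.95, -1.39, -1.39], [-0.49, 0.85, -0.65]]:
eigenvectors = [[(0.95+0j), 0.15-0.34j, 0.15+0.34j], [(-0.17+0j), 0.81+0.00j, (0.81-0j)], [-0.26+0.00j, -0.13-0.45j, -0.13+0.45j]]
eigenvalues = [(1.71+0j), (-1.35+1.17j), (-1.35-1.17j)]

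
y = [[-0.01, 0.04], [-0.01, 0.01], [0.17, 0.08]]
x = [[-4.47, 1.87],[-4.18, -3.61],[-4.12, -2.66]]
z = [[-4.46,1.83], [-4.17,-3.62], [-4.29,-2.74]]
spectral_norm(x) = 7.90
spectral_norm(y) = 0.19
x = y + z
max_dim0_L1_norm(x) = 12.77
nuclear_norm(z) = 11.93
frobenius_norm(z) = 8.92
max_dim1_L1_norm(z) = 7.79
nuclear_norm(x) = 11.85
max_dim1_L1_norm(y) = 0.25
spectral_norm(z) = 8.02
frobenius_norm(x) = 8.83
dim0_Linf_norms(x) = [4.47, 3.61]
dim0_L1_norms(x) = [12.77, 8.14]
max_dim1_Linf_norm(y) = 0.17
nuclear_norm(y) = 0.23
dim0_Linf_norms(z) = [4.46, 3.62]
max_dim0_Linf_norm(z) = 4.46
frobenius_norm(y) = 0.19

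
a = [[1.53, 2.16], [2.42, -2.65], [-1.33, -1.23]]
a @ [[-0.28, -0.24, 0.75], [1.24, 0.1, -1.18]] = [[2.25,-0.15,-1.4], [-3.96,-0.85,4.94], [-1.15,0.20,0.45]]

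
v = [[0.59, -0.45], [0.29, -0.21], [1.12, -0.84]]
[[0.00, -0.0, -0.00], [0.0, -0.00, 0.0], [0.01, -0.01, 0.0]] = v@[[-0.13, 0.04, 0.06],[-0.18, 0.06, 0.08]]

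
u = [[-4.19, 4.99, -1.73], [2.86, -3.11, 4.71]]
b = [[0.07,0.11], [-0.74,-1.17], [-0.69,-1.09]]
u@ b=[[-2.79, -4.41], [-0.75, -1.18]]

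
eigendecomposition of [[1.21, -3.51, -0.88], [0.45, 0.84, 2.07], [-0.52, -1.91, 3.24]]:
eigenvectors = [[0.82+0.00j, (0.82-0j), (-0.83+0j)], [(-0.06-0.46j), -0.06+0.46j, (0.29+0j)], [0.29-0.13j, 0.29+0.13j, (0.48+0j)]]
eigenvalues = [(1.16+2.12j), (1.16-2.12j), (2.97+0j)]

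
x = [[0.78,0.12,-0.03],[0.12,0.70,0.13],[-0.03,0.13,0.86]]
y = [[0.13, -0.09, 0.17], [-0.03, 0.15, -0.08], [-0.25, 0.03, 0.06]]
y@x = [[0.09, -0.03, 0.13], [-0.0, 0.09, -0.05], [-0.19, -0.00, 0.06]]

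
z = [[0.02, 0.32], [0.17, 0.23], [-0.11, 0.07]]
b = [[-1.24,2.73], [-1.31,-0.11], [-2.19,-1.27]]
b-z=[[-1.26, 2.41], [-1.48, -0.34], [-2.08, -1.34]]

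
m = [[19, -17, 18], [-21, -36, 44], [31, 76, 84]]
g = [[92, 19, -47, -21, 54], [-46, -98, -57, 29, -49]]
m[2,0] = 31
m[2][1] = 76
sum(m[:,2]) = 146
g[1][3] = 29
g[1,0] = -46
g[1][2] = -57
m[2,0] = 31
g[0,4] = 54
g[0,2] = -47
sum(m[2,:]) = 191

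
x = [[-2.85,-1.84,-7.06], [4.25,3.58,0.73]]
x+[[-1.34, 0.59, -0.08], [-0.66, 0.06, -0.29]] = [[-4.19, -1.25, -7.14], [3.59, 3.64, 0.44]]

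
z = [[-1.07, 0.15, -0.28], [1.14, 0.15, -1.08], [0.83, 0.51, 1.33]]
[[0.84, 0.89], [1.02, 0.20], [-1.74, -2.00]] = z@[[-0.38, -0.65], [0.52, -0.44], [-1.27, -0.93]]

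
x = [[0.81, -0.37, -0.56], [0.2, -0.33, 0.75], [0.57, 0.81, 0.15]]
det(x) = -0.875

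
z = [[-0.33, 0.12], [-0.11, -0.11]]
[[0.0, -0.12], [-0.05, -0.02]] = z @ [[0.11, 0.32], [0.33, -0.11]]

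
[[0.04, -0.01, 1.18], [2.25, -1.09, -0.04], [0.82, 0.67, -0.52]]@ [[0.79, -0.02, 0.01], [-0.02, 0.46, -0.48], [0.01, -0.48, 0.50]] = [[0.04, -0.57, 0.6], [1.80, -0.53, 0.53], [0.63, 0.54, -0.57]]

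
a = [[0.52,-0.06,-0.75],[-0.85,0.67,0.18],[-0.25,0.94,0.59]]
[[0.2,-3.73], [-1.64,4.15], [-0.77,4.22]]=a @ [[1.35, -2.75], [-0.93, 1.93], [0.75, 2.91]]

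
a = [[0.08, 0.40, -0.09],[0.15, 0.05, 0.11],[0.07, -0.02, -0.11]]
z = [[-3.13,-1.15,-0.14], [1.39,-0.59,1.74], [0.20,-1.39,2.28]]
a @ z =[[0.29,-0.2,0.48], [-0.38,-0.35,0.32], [-0.27,0.08,-0.3]]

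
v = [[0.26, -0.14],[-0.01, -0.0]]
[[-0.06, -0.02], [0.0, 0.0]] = v @ [[-0.15,-0.06],[0.13,0.05]]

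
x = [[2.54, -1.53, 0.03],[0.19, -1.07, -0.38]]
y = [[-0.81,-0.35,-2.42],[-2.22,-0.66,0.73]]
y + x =[[1.73, -1.88, -2.39],[-2.03, -1.73, 0.35]]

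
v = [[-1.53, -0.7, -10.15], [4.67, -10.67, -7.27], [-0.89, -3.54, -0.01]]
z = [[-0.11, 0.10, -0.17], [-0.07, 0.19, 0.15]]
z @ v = [[0.79, -0.39, 0.39],[0.86, -2.51, -0.67]]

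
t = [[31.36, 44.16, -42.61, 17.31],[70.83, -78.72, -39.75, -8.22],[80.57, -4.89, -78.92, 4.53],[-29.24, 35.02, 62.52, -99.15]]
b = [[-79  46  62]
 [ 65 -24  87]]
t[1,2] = -39.75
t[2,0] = 80.57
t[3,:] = [-29.24, 35.02, 62.52, -99.15]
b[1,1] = -24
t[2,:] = [80.57, -4.89, -78.92, 4.53]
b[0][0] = -79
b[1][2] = 87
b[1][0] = 65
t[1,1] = -78.72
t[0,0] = 31.36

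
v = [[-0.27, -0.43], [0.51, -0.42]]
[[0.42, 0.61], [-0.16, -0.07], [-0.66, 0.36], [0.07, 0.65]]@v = [[0.20, -0.44], [0.01, 0.10], [0.36, 0.13], [0.31, -0.30]]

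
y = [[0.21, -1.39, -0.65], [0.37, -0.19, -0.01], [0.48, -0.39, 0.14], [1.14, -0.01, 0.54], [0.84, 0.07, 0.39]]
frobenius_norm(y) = 2.33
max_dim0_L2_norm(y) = 1.55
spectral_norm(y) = 1.69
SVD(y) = [[-0.27, -0.92, 0.12], [-0.23, -0.07, 0.55], [-0.35, -0.12, -0.77], [-0.7, 0.27, -0.04], [-0.50, 0.24, 0.28]] @ diag([1.6861332915125649, 1.6028388855627471, 0.1251480330687401]) @ [[-0.91, 0.32, -0.26], [0.14, 0.85, 0.51], [0.39, 0.43, -0.82]]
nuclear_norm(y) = 3.41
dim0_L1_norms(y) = [3.04, 2.05, 1.73]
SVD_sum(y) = [[0.42, -0.15, 0.12], [0.36, -0.12, 0.1], [0.54, -0.19, 0.16], [1.08, -0.37, 0.31], [0.77, -0.27, 0.22]] + [[-0.21, -1.25, -0.76], [-0.02, -0.10, -0.06], [-0.03, -0.16, -0.10], [0.06, 0.37, 0.22], [0.06, 0.32, 0.2]] + [[0.01, 0.01, -0.01], [0.03, 0.03, -0.06], [-0.04, -0.04, 0.08], [-0.00, -0.00, 0.0], [0.01, 0.02, -0.03]]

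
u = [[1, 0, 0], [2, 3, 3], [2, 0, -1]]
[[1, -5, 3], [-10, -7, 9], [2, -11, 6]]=u@[[1, -5, 3], [-4, 0, 1], [0, 1, 0]]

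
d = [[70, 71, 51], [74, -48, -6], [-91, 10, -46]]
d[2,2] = -46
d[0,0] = 70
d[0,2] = 51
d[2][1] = 10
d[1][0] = 74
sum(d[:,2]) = -1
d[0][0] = 70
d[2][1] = 10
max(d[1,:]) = 74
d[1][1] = -48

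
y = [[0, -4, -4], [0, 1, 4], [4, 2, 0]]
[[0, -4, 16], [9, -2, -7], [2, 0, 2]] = y@[[2, -1, 2], [-3, 2, -3], [3, -1, -1]]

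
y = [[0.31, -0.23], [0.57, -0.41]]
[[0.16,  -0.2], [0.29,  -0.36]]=y @ [[0.49, -0.02], [-0.02, 0.85]]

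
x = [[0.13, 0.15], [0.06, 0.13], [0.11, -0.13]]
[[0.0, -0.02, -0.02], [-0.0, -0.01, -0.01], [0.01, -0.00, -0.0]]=x@[[0.06, -0.08, -0.08], [-0.04, -0.05, -0.04]]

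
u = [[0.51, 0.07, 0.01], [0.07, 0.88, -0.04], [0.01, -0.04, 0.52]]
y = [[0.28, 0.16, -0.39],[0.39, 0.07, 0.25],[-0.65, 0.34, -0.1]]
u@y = [[0.16, 0.09, -0.18], [0.39, 0.06, 0.2], [-0.35, 0.18, -0.07]]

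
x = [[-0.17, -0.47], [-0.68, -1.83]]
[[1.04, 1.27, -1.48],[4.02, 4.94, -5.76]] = x @ [[0.84, -0.1, 0.26], [-2.51, -2.66, 3.05]]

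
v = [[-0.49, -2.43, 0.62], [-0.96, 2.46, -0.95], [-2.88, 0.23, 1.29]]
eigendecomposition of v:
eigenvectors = [[(-0.62+0j),(0.22+0.27j),0.22-0.27j], [(-0.35+0j),(-0.32-0.4j),-0.32+0.40j], [(-0.7+0j),-0.78+0.00j,(-0.78-0j)]]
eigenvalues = [(-1.16+0j), (2.21+1.11j), (2.21-1.11j)]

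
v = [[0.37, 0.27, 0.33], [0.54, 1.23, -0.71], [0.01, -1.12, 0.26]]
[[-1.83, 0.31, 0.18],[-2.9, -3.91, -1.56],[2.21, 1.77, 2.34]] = v @ [[-1.97, -1.23, 1.90], [-2.32, -0.88, -2.05], [-1.43, 3.05, 0.09]]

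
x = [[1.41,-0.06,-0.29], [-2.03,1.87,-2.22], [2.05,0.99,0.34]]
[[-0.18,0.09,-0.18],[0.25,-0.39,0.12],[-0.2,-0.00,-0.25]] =x@[[-0.12,0.06,-0.12],[0.04,-0.13,-0.02],[0.03,0.01,0.04]]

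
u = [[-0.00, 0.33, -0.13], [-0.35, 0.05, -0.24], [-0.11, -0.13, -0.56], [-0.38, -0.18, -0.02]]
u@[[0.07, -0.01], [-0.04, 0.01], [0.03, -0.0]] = [[-0.02, 0.00], [-0.03, 0.0], [-0.02, -0.00], [-0.02, 0.00]]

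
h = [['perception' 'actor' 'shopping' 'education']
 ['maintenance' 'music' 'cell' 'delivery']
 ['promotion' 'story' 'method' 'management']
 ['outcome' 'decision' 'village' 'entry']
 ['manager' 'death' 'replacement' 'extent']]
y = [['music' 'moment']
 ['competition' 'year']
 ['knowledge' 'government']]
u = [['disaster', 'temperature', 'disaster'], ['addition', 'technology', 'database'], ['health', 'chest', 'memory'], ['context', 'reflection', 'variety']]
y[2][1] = 'government'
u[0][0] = 'disaster'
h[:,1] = ['actor', 'music', 'story', 'decision', 'death']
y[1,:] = ['competition', 'year']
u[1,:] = ['addition', 'technology', 'database']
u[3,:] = ['context', 'reflection', 'variety']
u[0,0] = 'disaster'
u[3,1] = 'reflection'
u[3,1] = 'reflection'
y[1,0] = 'competition'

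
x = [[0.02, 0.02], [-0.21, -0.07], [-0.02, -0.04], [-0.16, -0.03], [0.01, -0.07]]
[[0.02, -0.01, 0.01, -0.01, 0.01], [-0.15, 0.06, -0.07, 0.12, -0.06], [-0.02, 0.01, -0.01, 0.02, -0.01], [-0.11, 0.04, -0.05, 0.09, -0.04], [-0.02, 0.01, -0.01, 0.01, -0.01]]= x@[[0.63, -0.22, 0.26, -0.50, 0.24], [0.31, -0.16, 0.22, -0.23, 0.15]]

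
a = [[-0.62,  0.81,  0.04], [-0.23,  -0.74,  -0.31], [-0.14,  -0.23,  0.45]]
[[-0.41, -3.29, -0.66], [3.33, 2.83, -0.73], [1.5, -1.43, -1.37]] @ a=[[1.10, 2.25, 0.71], [-2.61, 0.77, -1.07], [-0.41, 2.59, -0.11]]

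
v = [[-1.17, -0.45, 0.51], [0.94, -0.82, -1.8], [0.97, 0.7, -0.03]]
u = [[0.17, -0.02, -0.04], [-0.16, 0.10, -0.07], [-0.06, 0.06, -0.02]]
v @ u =[[-0.16, 0.01, 0.07], [0.40, -0.21, 0.06], [0.05, 0.05, -0.09]]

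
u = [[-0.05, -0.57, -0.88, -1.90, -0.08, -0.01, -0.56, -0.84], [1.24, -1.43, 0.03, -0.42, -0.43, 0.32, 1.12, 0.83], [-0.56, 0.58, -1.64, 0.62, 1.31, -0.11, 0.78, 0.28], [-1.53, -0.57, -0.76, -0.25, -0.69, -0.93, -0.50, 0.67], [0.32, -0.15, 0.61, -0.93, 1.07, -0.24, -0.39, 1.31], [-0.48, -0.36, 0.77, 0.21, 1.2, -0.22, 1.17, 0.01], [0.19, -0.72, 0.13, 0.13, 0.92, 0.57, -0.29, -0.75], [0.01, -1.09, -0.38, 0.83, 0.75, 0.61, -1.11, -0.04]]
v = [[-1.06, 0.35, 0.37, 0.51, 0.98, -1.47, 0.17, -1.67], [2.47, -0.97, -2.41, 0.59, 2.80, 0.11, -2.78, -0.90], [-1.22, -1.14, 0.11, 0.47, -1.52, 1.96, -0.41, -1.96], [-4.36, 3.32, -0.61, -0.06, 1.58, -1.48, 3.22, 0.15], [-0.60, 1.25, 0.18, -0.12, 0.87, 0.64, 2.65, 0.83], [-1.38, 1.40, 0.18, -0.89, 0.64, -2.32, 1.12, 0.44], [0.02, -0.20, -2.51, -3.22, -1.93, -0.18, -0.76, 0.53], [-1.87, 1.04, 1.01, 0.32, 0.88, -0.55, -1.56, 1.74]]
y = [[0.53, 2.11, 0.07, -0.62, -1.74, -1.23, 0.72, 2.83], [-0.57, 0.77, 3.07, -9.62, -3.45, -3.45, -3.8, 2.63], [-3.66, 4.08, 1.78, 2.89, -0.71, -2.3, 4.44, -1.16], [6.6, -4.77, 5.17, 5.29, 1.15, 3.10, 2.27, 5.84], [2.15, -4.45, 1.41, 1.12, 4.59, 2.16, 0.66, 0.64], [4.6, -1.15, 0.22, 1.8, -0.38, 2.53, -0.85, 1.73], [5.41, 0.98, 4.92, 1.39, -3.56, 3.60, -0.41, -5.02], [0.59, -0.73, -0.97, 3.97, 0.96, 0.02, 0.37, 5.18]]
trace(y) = 20.26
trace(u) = -2.85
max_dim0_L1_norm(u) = 6.45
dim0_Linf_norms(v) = [4.36, 3.32, 2.51, 3.22, 2.8, 2.32, 3.22, 1.96]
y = v @ u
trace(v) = -2.45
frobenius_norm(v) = 12.34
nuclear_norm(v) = 28.40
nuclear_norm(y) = 55.85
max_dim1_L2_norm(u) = 2.48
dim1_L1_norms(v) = [6.58, 13.03, 8.79, 14.78, 7.14, 8.37, 9.35, 8.97]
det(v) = -286.54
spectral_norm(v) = 8.62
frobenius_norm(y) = 25.48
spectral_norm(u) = 2.88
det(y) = -146.37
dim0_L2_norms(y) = [10.63, 8.19, 8.16, 12.31, 7.18, 7.23, 6.43, 10.29]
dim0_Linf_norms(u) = [1.53, 1.43, 1.64, 1.9, 1.31, 0.93, 1.17, 1.31]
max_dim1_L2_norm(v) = 6.74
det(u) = 0.21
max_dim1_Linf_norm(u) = 1.9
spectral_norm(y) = 17.05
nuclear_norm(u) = 15.99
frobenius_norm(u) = 6.17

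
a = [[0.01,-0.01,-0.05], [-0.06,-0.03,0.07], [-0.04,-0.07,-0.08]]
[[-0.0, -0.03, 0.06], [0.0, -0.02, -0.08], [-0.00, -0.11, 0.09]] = a @ [[-0.01, 1.08, 0.68], [0.01, 0.23, -0.73], [0.05, 0.67, -0.82]]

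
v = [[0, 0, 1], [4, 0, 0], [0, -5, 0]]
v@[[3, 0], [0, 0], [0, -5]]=[[0, -5], [12, 0], [0, 0]]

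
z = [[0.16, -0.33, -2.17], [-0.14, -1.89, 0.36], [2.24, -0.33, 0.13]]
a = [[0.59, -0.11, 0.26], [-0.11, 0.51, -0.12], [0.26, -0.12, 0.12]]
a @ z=[[0.69, -0.07, -1.29], [-0.36, -0.89, 0.41], [0.33, 0.10, -0.59]]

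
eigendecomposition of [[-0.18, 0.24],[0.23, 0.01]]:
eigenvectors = [[-0.83, -0.57], [0.55, -0.82]]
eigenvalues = [-0.34, 0.17]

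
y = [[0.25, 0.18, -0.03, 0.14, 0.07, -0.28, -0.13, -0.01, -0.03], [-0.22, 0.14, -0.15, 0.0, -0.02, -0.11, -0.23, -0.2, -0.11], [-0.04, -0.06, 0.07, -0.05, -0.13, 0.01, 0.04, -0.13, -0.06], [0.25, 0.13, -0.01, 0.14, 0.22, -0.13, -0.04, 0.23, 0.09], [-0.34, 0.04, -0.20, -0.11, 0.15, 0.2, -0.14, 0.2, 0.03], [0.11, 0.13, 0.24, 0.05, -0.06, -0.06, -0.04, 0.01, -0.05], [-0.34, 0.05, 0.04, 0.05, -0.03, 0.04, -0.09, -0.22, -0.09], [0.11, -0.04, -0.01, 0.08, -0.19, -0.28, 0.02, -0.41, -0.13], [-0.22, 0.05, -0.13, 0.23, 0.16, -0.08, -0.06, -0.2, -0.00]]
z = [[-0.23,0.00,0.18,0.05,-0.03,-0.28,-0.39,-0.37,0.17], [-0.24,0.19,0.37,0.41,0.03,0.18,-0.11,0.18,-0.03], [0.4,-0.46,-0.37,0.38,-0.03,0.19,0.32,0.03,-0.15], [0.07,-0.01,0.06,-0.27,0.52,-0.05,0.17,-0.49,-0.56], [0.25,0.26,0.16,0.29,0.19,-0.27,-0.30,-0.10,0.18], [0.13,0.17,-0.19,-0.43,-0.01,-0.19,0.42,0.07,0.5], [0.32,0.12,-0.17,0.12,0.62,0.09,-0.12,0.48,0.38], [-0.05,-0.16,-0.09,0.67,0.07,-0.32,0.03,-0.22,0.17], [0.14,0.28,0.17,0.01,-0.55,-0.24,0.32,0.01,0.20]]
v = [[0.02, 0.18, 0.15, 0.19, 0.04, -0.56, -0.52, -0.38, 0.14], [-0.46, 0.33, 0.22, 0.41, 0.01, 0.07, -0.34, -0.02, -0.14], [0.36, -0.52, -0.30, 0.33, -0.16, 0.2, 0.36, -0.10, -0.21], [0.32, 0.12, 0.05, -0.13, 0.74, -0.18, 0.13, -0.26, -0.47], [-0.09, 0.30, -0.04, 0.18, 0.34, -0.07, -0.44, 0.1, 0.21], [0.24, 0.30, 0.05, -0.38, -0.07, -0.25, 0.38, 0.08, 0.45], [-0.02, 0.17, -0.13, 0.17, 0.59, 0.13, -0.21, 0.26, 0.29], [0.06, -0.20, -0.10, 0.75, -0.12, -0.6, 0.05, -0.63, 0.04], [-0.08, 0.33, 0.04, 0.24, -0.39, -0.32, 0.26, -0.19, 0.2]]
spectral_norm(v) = 1.46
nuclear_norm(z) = 6.43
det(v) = 0.00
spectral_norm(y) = 0.80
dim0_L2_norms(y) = [0.69, 0.31, 0.38, 0.34, 0.4, 0.49, 0.33, 0.64, 0.23]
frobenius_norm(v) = 2.68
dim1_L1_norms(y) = [1.12, 1.18, 0.59, 1.24, 1.41, 0.75, 0.95, 1.27, 1.13]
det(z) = -0.00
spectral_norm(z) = 1.16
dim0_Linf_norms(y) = [0.34, 0.18, 0.24, 0.23, 0.22, 0.28, 0.23, 0.41, 0.13]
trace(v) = -0.63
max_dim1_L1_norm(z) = 2.42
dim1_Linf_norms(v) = [0.56, 0.46, 0.52, 0.74, 0.44, 0.45, 0.59, 0.75, 0.39]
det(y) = 0.00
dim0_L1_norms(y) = [1.88, 0.82, 0.88, 0.85, 1.03, 1.19, 0.79, 1.61, 0.59]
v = z + y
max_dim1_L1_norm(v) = 2.55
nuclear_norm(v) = 6.54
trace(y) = 0.19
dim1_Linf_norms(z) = [0.39, 0.41, 0.46, 0.56, 0.3, 0.5, 0.62, 0.67, 0.55]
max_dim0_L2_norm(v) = 1.1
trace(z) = -0.82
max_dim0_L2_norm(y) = 0.69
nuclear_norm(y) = 2.83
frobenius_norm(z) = 2.48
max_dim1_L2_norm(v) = 1.18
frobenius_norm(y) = 1.34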